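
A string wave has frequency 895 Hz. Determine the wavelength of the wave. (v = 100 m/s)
λ = v/f = 0.1117 m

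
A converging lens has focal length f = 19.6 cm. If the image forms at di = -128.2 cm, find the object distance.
1/do = 1/f − 1/di → do = 17 cm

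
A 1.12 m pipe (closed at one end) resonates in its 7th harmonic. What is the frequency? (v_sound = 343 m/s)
fₙ = nv/(4L) = 535.9 Hz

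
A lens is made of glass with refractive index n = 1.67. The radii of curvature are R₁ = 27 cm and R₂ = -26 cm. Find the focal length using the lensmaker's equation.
1/f = (n − 1)(1/R₁ − 1/R₂) → f = 19.77 cm (converging lens)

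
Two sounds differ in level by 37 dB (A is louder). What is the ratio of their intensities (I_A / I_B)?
I_A/I_B = 10^(Δβ/10) = 5012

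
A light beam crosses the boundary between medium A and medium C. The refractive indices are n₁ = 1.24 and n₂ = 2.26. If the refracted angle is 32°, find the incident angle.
sin θ₁ = (n₂/n₁)·sin θ₂ → θ₁ = 74.98°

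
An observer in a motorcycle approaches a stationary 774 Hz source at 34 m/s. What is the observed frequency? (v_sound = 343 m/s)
f_obs = f·(v + v_o)/v = 850.7 Hz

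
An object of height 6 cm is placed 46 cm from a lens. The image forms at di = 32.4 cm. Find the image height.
hi = (-di/do) × ho = -4.226 cm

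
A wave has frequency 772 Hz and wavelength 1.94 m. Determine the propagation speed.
v = fλ = 1498 m/s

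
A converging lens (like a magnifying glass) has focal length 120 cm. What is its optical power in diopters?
P = 1/f = 0.8333 D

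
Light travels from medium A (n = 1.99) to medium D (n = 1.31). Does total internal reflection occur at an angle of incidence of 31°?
θc = arcsin(n₂/n₁) = 41.17°; 31° < θc, so no — the ray refracts.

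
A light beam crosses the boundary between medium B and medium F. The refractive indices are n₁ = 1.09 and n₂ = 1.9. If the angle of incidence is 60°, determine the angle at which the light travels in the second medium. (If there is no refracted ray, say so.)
sin θ₂ = (n₁/n₂)·sin θ₁ = 0.4968 → θ₂ = 29.79°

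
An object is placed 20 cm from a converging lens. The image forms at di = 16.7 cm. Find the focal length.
1/f = 1/do + 1/di → f = 9.101 cm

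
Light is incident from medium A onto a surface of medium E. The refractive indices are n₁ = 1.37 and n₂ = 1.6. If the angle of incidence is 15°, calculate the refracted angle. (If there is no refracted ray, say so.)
sin θ₂ = (n₁/n₂)·sin θ₁ = 0.2216 → θ₂ = 12.8°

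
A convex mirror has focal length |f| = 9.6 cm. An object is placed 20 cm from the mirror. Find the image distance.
f = −9.6 cm (convex); 1/di = 1/f − 1/do → di = -6.486 cm (virtual image, behind mirror)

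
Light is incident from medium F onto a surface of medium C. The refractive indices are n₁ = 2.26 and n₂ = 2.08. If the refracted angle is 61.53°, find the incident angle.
sin θ₁ = (n₂/n₁)·sin θ₂ → θ₁ = 54°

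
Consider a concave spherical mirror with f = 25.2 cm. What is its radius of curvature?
R = 2|f| = 50.4 cm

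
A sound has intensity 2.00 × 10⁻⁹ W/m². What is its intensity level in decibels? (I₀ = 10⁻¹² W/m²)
β = 10·log₁₀(I/I₀) = 33.01 dB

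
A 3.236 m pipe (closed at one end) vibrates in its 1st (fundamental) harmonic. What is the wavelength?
λₙ = 4L/n = 12.94 m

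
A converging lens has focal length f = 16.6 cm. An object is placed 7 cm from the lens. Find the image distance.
1/di = 1/f − 1/do → di = -12.1 cm (virtual image)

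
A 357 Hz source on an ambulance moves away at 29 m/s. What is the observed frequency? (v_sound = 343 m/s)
f_obs = f·v/(v + v_s) = 329.2 Hz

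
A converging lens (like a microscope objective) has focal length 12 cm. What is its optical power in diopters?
P = 1/f = 8.333 D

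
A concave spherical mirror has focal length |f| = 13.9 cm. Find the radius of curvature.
R = 2|f| = 27.8 cm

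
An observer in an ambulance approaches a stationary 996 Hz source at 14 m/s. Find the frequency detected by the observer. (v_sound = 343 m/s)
f_obs = f·(v + v_o)/v = 1037 Hz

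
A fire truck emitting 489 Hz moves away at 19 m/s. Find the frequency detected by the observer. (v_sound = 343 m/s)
f_obs = f·v/(v + v_s) = 463.3 Hz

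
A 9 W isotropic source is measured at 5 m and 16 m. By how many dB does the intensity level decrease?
Δβ = 20·log₁₀(r₂/r₁) = 10.1 dB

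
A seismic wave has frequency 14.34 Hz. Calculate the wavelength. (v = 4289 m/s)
λ = v/f = 299.1 m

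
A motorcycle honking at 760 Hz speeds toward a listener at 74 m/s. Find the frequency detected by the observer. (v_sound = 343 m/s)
f_obs = f·v/(v − v_s) = 969.1 Hz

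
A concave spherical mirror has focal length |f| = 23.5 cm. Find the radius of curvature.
R = 2|f| = 47 cm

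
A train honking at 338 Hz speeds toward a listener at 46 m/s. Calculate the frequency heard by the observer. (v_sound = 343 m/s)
f_obs = f·v/(v − v_s) = 390.4 Hz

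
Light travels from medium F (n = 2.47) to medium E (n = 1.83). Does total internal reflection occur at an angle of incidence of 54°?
θc = arcsin(n₂/n₁) = 47.81°; 54° > θc, so yes — total internal reflection.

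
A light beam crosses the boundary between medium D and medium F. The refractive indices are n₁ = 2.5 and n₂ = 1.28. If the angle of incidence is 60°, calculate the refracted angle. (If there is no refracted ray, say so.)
sin θ₂ = (n₁/n₂)·sin θ₁ = 1.691 > 1, so there is no refracted ray — the light undergoes total internal reflection.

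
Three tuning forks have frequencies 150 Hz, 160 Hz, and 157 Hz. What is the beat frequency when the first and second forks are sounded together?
10 Hz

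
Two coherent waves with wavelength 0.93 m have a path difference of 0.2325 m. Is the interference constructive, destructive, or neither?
neither (partial) — path difference = 0.25λ, neither a whole number of wavelengths nor an odd multiple of λ/2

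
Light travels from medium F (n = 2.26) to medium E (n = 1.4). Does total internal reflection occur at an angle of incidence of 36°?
θc = arcsin(n₂/n₁) = 38.28°; 36° < θc, so no — the ray refracts.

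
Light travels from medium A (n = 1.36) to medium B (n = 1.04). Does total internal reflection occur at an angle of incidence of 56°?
θc = arcsin(n₂/n₁) = 49.88°; 56° > θc, so yes — total internal reflection.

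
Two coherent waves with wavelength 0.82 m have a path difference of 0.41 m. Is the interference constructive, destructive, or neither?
destructive — path difference = 0.5λ, an odd multiple of λ/2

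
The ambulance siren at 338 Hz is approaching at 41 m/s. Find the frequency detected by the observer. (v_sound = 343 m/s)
f_obs = f·v/(v − v_s) = 383.9 Hz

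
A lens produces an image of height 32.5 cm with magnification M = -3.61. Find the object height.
ho = |hi|/|M| = 9.003 cm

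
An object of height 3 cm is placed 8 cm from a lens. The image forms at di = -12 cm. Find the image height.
hi = (-di/do) × ho = 4.5 cm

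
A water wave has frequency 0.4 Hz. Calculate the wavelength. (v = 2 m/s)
λ = v/f = 5 m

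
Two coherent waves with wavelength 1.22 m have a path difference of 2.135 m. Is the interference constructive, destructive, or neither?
neither (partial) — path difference = 1.75λ, neither a whole number of wavelengths nor an odd multiple of λ/2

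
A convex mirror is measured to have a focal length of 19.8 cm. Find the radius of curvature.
R = 2|f| = 39.6 cm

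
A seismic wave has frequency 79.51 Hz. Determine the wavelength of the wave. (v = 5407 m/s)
λ = v/f = 68 m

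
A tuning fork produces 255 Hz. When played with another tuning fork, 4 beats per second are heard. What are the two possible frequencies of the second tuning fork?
f₂ = 255 ± 4 Hz → 259 Hz or 251 Hz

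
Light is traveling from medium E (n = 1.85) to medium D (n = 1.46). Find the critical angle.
θc = arcsin(n₂/n₁) = 52.11°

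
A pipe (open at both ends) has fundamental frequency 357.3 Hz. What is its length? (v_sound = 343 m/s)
L = v/(2f₁) = 0.48 m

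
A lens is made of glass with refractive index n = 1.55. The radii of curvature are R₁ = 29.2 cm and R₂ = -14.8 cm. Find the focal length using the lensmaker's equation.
1/f = (n − 1)(1/R₁ − 1/R₂) → f = 17.86 cm (converging lens)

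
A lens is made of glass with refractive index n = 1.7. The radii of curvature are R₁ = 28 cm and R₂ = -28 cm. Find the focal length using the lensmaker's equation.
1/f = (n − 1)(1/R₁ − 1/R₂) → f = 20 cm (converging lens)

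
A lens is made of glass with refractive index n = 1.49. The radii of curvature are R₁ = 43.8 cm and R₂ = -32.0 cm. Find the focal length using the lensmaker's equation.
1/f = (n − 1)(1/R₁ − 1/R₂) → f = 37.74 cm (converging lens)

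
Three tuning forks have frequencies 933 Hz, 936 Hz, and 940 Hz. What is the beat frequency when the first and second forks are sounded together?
3 Hz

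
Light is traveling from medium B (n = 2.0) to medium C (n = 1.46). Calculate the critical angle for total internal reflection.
θc = arcsin(n₂/n₁) = 46.89°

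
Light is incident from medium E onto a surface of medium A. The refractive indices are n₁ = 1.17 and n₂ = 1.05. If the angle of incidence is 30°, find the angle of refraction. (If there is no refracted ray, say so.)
sin θ₂ = (n₁/n₂)·sin θ₁ = 0.5571 → θ₂ = 33.86°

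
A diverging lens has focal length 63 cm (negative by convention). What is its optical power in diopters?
P = 1/f = -1.587 D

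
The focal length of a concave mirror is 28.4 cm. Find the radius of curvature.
R = 2|f| = 56.8 cm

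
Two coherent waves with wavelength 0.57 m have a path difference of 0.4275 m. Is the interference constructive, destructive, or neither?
neither (partial) — path difference = 0.75λ, neither a whole number of wavelengths nor an odd multiple of λ/2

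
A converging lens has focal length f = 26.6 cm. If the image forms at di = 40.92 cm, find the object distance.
1/do = 1/f − 1/di → do = 76.01 cm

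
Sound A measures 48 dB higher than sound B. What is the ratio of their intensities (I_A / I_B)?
I_A/I_B = 10^(Δβ/10) = 63100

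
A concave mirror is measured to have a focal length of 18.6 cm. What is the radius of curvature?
R = 2|f| = 37.2 cm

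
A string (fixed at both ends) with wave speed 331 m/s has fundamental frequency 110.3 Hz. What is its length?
L = v/(2f₁) = 1.5 m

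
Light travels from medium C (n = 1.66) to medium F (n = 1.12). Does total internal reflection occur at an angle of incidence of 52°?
θc = arcsin(n₂/n₁) = 42.43°; 52° > θc, so yes — total internal reflection.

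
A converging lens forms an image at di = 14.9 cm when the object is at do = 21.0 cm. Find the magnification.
M = −di/do = -0.7095 (inverted image)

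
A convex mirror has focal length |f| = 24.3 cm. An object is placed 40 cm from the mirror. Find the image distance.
f = −24.3 cm (convex); 1/di = 1/f − 1/do → di = -15.12 cm (virtual image, behind mirror)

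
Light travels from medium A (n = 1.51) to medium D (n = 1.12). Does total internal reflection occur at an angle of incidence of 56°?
θc = arcsin(n₂/n₁) = 47.88°; 56° > θc, so yes — total internal reflection.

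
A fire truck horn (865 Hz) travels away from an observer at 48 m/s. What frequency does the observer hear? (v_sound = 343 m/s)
f_obs = f·v/(v + v_s) = 758.8 Hz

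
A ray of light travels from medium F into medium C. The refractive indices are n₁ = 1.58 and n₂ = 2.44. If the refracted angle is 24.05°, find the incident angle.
sin θ₁ = (n₂/n₁)·sin θ₂ → θ₁ = 39°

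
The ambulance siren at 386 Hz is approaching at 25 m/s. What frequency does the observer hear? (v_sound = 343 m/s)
f_obs = f·v/(v − v_s) = 416.3 Hz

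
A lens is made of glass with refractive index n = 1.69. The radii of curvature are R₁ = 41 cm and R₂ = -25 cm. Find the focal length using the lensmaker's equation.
1/f = (n − 1)(1/R₁ − 1/R₂) → f = 22.51 cm (converging lens)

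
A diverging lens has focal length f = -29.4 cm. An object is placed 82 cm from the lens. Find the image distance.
1/di = 1/f − 1/do → di = -21.64 cm (virtual image)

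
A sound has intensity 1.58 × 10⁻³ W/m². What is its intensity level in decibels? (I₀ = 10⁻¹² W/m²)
β = 10·log₁₀(I/I₀) = 91.99 dB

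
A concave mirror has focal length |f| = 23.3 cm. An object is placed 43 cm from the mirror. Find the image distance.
f = +23.3 cm (concave); 1/di = 1/f − 1/do → di = 50.86 cm (real image, in front of mirror)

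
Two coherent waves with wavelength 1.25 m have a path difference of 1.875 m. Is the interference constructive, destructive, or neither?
destructive — path difference = 1.5λ, an odd multiple of λ/2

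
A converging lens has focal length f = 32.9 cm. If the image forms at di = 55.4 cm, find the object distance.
1/do = 1/f − 1/di → do = 81.01 cm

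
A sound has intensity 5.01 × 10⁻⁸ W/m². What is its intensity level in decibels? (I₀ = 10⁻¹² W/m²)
β = 10·log₁₀(I/I₀) = 47 dB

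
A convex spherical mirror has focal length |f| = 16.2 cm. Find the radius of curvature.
R = 2|f| = 32.4 cm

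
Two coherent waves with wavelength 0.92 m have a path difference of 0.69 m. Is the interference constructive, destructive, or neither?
neither (partial) — path difference = 0.75λ, neither a whole number of wavelengths nor an odd multiple of λ/2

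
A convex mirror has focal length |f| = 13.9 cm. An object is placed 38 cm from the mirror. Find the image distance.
f = −13.9 cm (convex); 1/di = 1/f − 1/do → di = -10.18 cm (virtual image, behind mirror)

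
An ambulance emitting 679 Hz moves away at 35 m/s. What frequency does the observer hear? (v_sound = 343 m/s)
f_obs = f·v/(v + v_s) = 616.1 Hz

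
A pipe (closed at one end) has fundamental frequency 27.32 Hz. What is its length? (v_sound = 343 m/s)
L = v/(4f₁) = 3.139 m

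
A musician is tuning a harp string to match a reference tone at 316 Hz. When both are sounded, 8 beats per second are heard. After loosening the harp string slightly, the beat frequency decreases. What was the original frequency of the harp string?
324 Hz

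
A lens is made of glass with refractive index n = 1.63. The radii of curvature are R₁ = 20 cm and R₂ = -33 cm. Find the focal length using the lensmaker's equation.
1/f = (n − 1)(1/R₁ − 1/R₂) → f = 19.77 cm (converging lens)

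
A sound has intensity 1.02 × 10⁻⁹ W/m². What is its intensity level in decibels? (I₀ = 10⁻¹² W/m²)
β = 10·log₁₀(I/I₀) = 30.09 dB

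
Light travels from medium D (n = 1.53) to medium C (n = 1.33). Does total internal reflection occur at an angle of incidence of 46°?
θc = arcsin(n₂/n₁) = 60.38°; 46° < θc, so no — the ray refracts.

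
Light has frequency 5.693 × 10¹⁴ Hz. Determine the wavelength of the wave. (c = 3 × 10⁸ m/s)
λ = c/f = 527 nm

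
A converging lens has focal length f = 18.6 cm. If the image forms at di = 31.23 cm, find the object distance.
1/do = 1/f − 1/di → do = 45.99 cm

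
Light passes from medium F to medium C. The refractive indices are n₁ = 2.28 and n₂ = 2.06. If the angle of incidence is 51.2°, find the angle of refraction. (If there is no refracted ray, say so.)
sin θ₂ = (n₁/n₂)·sin θ₁ = 0.8626 → θ₂ = 59.61°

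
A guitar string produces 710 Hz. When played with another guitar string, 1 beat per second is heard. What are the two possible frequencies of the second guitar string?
f₂ = 710 ± 1 Hz → 711 Hz or 709 Hz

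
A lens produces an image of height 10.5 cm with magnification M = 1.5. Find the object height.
ho = |hi|/|M| = 7 cm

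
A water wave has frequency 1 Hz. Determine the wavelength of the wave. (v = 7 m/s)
λ = v/f = 7 m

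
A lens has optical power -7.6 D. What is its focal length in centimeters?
f = 1/P = -13.16 cm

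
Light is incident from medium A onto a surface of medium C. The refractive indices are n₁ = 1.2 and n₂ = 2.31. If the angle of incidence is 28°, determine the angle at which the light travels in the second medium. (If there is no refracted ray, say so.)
sin θ₂ = (n₁/n₂)·sin θ₁ = 0.2439 → θ₂ = 14.12°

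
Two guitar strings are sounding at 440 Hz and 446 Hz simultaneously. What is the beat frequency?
6 Hz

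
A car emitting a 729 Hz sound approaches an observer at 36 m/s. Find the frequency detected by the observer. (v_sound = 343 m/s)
f_obs = f·v/(v − v_s) = 814.5 Hz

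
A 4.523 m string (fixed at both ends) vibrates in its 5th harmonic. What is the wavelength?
λₙ = 2L/n = 1.809 m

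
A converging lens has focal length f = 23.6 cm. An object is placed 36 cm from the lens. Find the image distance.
1/di = 1/f − 1/do → di = 68.52 cm (real image)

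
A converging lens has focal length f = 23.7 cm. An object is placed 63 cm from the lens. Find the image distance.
1/di = 1/f − 1/do → di = 37.99 cm (real image)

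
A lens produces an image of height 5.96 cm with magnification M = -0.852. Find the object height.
ho = |hi|/|M| = 6.995 cm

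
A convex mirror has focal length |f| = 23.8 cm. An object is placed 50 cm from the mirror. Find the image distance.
f = −23.8 cm (convex); 1/di = 1/f − 1/do → di = -16.12 cm (virtual image, behind mirror)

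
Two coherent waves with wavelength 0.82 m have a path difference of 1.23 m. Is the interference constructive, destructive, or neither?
destructive — path difference = 1.5λ, an odd multiple of λ/2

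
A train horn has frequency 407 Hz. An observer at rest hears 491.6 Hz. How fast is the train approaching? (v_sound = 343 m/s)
v_s = v·(1 − f/f_obs) = 59.03 m/s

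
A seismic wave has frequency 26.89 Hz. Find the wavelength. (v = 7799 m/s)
λ = v/f = 290 m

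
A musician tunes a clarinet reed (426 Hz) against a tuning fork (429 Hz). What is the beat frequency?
3 Hz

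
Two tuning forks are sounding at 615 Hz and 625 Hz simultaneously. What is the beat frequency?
10 Hz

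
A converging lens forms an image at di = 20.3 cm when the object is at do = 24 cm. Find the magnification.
M = −di/do = -0.8458 (inverted image)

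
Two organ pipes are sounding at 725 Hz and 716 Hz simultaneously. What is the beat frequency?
9 Hz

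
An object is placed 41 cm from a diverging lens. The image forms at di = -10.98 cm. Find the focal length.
1/f = 1/do + 1/di → f = -15 cm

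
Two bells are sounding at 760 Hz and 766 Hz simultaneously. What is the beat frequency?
6 Hz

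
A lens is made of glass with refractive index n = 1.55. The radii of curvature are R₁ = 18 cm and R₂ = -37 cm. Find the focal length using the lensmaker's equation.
1/f = (n − 1)(1/R₁ − 1/R₂) → f = 22.02 cm (converging lens)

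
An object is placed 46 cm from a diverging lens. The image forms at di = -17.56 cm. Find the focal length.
1/f = 1/do + 1/di → f = -28.4 cm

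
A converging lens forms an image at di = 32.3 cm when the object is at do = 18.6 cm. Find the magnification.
M = −di/do = -1.737 (inverted image)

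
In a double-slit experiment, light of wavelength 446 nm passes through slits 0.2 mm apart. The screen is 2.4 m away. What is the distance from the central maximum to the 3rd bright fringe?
y = mλL/d = 16.06 mm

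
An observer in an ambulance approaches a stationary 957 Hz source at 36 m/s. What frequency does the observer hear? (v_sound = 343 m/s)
f_obs = f·(v + v_o)/v = 1057 Hz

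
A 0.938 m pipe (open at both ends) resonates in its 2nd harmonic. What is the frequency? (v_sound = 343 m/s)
fₙ = nv/(2L) = 365.7 Hz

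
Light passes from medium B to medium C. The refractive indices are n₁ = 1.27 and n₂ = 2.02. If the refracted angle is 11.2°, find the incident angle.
sin θ₁ = (n₂/n₁)·sin θ₂ → θ₁ = 18°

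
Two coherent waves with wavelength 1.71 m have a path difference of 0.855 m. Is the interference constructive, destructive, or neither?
destructive — path difference = 0.5λ, an odd multiple of λ/2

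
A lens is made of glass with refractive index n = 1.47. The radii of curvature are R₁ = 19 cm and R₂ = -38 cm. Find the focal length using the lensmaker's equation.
1/f = (n − 1)(1/R₁ − 1/R₂) → f = 26.95 cm (converging lens)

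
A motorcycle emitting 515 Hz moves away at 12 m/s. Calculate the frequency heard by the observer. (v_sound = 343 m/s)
f_obs = f·v/(v + v_s) = 497.6 Hz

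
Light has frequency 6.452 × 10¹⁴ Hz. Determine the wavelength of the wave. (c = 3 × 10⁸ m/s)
λ = c/f = 465 nm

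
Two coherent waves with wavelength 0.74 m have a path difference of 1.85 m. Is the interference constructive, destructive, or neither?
destructive — path difference = 2.5λ, an odd multiple of λ/2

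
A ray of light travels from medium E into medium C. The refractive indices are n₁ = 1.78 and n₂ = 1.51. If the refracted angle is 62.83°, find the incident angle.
sin θ₁ = (n₂/n₁)·sin θ₂ → θ₁ = 49°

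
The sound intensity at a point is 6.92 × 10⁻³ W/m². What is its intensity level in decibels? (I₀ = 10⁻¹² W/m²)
β = 10·log₁₀(I/I₀) = 98.4 dB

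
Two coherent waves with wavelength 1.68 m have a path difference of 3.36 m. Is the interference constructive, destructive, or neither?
constructive — path difference = 2λ, a whole number of wavelengths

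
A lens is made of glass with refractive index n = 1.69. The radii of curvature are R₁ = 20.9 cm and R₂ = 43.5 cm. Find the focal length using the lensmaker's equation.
1/f = (n − 1)(1/R₁ − 1/R₂) → f = 58.3 cm (converging lens)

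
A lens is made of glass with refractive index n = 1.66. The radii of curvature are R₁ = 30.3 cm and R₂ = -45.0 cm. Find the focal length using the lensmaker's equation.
1/f = (n − 1)(1/R₁ − 1/R₂) → f = 27.44 cm (converging lens)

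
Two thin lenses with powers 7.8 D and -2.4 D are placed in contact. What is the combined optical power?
P_total = P₁ + P₂ = 5.4 D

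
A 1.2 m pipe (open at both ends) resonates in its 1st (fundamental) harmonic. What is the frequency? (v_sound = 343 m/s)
fₙ = nv/(2L) = 142.9 Hz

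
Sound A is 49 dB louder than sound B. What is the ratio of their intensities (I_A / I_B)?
I_A/I_B = 10^(Δβ/10) = 79430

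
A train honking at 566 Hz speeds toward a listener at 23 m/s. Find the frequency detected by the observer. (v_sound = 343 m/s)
f_obs = f·v/(v − v_s) = 606.7 Hz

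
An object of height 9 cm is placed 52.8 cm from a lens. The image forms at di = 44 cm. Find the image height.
hi = (-di/do) × ho = -7.5 cm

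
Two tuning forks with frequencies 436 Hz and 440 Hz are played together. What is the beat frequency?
4 Hz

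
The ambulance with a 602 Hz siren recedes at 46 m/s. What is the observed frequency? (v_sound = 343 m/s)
f_obs = f·v/(v + v_s) = 530.8 Hz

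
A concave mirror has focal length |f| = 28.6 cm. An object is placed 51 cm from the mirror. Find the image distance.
f = +28.6 cm (concave); 1/di = 1/f − 1/do → di = 65.12 cm (real image, in front of mirror)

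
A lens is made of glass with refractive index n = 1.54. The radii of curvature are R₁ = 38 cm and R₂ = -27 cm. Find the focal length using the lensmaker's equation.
1/f = (n − 1)(1/R₁ − 1/R₂) → f = 29.23 cm (converging lens)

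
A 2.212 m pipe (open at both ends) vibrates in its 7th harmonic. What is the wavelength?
λₙ = 2L/n = 0.632 m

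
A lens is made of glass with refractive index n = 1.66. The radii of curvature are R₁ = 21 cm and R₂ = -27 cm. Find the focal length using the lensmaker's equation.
1/f = (n − 1)(1/R₁ − 1/R₂) → f = 17.9 cm (converging lens)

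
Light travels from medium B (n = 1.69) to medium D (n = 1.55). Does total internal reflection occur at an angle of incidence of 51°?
θc = arcsin(n₂/n₁) = 66.51°; 51° < θc, so no — the ray refracts.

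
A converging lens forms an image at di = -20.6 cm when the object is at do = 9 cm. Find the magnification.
M = −di/do = 2.289 (upright image)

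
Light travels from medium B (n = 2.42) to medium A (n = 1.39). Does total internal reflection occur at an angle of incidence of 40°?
θc = arcsin(n₂/n₁) = 35.06°; 40° > θc, so yes — total internal reflection.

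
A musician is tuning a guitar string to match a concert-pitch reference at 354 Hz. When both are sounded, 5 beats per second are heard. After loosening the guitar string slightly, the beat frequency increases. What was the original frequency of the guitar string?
349 Hz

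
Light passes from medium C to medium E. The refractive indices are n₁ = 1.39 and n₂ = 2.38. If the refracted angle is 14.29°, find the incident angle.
sin θ₁ = (n₂/n₁)·sin θ₂ → θ₁ = 25°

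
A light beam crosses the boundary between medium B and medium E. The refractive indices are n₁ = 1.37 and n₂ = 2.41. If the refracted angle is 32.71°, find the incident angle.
sin θ₁ = (n₂/n₁)·sin θ₂ → θ₁ = 71.92°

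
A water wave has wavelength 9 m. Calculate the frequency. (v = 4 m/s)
f = v/λ = 0.4444 Hz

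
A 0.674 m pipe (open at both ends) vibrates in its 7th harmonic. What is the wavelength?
λₙ = 2L/n = 0.1926 m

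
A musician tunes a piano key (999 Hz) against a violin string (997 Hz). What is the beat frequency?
2 Hz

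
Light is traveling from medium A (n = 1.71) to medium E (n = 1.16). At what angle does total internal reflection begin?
θc = arcsin(n₂/n₁) = 42.72°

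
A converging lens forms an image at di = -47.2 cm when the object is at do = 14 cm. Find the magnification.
M = −di/do = 3.371 (upright image)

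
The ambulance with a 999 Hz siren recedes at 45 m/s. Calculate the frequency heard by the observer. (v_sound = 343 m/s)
f_obs = f·v/(v + v_s) = 883.1 Hz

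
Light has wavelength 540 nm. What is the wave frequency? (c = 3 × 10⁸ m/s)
f = c/λ = 5.556 × 10¹⁴ Hz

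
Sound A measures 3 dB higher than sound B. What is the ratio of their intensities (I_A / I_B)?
I_A/I_B = 10^(Δβ/10) = 1.995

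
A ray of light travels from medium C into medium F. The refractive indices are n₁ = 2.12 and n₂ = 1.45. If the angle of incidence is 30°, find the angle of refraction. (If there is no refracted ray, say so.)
sin θ₂ = (n₁/n₂)·sin θ₁ = 0.731 → θ₂ = 46.97°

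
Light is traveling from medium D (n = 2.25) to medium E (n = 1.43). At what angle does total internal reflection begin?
θc = arcsin(n₂/n₁) = 39.46°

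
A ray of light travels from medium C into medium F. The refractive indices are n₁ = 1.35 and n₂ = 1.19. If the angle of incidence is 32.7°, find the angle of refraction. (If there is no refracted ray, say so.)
sin θ₂ = (n₁/n₂)·sin θ₁ = 0.6129 → θ₂ = 37.8°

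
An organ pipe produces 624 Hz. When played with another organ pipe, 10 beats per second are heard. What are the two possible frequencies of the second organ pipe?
f₂ = 624 ± 10 Hz → 634 Hz or 614 Hz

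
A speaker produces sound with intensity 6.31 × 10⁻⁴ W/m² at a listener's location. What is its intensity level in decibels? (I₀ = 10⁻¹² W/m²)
β = 10·log₁₀(I/I₀) = 88 dB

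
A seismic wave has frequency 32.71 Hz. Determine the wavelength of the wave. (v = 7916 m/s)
λ = v/f = 242 m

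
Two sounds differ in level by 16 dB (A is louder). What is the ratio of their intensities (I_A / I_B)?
I_A/I_B = 10^(Δβ/10) = 39.81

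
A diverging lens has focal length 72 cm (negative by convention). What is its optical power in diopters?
P = 1/f = -1.389 D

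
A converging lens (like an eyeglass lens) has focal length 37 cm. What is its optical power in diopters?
P = 1/f = 2.703 D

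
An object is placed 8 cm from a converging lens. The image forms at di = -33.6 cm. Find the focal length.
1/f = 1/do + 1/di → f = 10.5 cm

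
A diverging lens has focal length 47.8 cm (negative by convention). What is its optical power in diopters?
P = 1/f = -2.092 D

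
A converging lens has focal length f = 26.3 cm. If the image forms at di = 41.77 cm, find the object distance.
1/do = 1/f − 1/di → do = 71.01 cm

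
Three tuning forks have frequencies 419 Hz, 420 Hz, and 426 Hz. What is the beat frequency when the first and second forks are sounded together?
1 Hz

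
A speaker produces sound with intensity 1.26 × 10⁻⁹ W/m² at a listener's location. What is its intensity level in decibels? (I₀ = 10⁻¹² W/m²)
β = 10·log₁₀(I/I₀) = 31 dB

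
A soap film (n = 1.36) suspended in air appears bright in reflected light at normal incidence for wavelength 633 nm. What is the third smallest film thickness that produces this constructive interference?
2nt = (m − ½)λ with m = 3 → t = (m − ½)λ/(2n) = 581.8 nm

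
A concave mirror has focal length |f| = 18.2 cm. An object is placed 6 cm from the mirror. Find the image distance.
f = +18.2 cm (concave); 1/di = 1/f − 1/do → di = -8.951 cm (virtual image, behind mirror)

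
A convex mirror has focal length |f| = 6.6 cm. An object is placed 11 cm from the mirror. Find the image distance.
f = −6.6 cm (convex); 1/di = 1/f − 1/do → di = -4.125 cm (virtual image, behind mirror)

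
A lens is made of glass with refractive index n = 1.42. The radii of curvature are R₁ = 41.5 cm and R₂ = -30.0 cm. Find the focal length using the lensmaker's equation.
1/f = (n − 1)(1/R₁ − 1/R₂) → f = 41.46 cm (converging lens)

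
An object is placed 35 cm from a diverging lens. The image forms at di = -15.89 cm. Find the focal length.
1/f = 1/do + 1/di → f = -29.1 cm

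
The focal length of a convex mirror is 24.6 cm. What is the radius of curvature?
R = 2|f| = 49.2 cm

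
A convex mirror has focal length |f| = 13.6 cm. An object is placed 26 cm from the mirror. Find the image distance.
f = −13.6 cm (convex); 1/di = 1/f − 1/do → di = -8.929 cm (virtual image, behind mirror)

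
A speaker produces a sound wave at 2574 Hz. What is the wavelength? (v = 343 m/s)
λ = v/f = 0.1333 m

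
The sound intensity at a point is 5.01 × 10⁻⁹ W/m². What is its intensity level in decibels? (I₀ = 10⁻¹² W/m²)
β = 10·log₁₀(I/I₀) = 37 dB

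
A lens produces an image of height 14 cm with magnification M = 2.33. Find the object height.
ho = |hi|/|M| = 6.009 cm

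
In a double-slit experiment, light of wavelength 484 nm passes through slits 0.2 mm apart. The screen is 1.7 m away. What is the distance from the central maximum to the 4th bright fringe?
y = mλL/d = 16.46 mm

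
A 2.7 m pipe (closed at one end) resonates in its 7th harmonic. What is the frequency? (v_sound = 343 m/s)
fₙ = nv/(4L) = 222.3 Hz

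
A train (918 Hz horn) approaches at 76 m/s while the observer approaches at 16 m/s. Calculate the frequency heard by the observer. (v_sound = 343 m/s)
f_obs = f·(v + v_o)/(v − v_s) = 1234 Hz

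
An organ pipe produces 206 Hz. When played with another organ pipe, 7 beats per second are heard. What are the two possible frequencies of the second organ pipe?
f₂ = 206 ± 7 Hz → 213 Hz or 199 Hz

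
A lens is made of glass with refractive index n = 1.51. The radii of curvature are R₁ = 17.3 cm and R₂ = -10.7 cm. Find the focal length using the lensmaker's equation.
1/f = (n − 1)(1/R₁ − 1/R₂) → f = 12.96 cm (converging lens)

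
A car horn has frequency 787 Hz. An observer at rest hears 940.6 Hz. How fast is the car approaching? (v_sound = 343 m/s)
v_s = v·(1 − f/f_obs) = 56.01 m/s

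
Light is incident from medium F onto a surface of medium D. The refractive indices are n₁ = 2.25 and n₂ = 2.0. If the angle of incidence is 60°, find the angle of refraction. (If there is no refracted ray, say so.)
sin θ₂ = (n₁/n₂)·sin θ₁ = 0.9743 → θ₂ = 76.98°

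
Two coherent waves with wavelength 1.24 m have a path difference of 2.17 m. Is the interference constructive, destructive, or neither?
neither (partial) — path difference = 1.75λ, neither a whole number of wavelengths nor an odd multiple of λ/2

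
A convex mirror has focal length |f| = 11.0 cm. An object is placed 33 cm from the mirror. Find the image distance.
f = −11.0 cm (convex); 1/di = 1/f − 1/do → di = -8.25 cm (virtual image, behind mirror)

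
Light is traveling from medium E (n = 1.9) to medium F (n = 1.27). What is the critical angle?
θc = arcsin(n₂/n₁) = 41.95°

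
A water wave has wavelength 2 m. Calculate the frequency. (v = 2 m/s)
f = v/λ = 1 Hz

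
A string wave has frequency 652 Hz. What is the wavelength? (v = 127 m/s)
λ = v/f = 0.1948 m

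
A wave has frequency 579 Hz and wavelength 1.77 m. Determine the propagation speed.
v = fλ = 1025 m/s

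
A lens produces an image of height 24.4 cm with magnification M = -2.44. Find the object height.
ho = |hi|/|M| = 10 cm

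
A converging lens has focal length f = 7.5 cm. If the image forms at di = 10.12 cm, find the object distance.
1/do = 1/f − 1/di → do = 28.97 cm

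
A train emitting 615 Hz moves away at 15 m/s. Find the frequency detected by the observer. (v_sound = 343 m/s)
f_obs = f·v/(v + v_s) = 589.2 Hz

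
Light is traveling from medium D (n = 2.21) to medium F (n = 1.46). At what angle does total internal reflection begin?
θc = arcsin(n₂/n₁) = 41.35°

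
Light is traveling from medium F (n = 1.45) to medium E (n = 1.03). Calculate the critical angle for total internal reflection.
θc = arcsin(n₂/n₁) = 45.26°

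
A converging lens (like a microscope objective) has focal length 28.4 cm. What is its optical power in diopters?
P = 1/f = 3.521 D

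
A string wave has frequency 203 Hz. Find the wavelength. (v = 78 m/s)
λ = v/f = 0.3842 m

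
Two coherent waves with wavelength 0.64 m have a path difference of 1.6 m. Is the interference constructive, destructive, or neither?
destructive — path difference = 2.5λ, an odd multiple of λ/2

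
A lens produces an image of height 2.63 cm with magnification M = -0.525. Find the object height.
ho = |hi|/|M| = 5.01 cm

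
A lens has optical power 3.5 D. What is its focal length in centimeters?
f = 1/P = 28.57 cm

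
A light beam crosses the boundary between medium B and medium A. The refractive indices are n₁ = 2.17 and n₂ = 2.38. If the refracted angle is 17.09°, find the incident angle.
sin θ₁ = (n₂/n₁)·sin θ₂ → θ₁ = 18.8°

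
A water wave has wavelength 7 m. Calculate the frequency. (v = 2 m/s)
f = v/λ = 0.2857 Hz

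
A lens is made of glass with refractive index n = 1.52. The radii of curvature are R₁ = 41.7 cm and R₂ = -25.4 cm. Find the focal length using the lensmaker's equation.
1/f = (n − 1)(1/R₁ − 1/R₂) → f = 30.36 cm (converging lens)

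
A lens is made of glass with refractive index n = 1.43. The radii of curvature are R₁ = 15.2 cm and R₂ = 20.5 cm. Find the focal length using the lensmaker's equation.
1/f = (n − 1)(1/R₁ − 1/R₂) → f = 136.7 cm (converging lens)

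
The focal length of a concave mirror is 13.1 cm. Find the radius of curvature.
R = 2|f| = 26.2 cm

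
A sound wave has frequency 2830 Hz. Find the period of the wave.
T = 1/f = 3.534 × 10⁻⁴ s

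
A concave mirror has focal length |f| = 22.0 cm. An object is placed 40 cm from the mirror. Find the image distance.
f = +22.0 cm (concave); 1/di = 1/f − 1/do → di = 48.89 cm (real image, in front of mirror)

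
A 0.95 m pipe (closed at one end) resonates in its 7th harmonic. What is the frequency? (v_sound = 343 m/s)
fₙ = nv/(4L) = 631.8 Hz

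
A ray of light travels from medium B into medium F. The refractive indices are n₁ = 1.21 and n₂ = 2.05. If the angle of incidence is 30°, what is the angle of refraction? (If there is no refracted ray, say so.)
sin θ₂ = (n₁/n₂)·sin θ₁ = 0.2951 → θ₂ = 17.16°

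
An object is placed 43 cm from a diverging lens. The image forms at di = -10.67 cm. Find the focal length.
1/f = 1/do + 1/di → f = -14.19 cm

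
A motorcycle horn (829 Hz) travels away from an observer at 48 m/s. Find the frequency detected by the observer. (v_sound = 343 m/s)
f_obs = f·v/(v + v_s) = 727.2 Hz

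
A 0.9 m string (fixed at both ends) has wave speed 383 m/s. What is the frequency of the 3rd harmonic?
fₙ = nv/(2L) = 638.3 Hz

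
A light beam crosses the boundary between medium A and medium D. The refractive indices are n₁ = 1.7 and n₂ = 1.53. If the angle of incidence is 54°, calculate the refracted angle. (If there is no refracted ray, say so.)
sin θ₂ = (n₁/n₂)·sin θ₁ = 0.8989 → θ₂ = 64.01°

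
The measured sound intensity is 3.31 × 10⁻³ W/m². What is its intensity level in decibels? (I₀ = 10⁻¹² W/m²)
β = 10·log₁₀(I/I₀) = 95.2 dB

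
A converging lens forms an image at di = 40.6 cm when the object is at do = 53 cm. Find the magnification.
M = −di/do = -0.766 (inverted image)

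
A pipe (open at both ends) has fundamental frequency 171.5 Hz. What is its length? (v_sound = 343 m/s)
L = v/(2f₁) = 1 m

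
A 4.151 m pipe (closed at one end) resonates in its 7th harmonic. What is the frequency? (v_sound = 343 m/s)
fₙ = nv/(4L) = 144.6 Hz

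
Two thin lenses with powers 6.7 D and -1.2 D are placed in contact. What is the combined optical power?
P_total = P₁ + P₂ = 5.5 D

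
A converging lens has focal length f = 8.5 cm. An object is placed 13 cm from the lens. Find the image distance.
1/di = 1/f − 1/do → di = 24.56 cm (real image)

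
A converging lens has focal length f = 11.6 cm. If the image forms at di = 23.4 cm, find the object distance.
1/do = 1/f − 1/di → do = 23 cm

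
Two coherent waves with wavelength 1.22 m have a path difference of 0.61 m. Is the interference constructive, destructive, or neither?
destructive — path difference = 0.5λ, an odd multiple of λ/2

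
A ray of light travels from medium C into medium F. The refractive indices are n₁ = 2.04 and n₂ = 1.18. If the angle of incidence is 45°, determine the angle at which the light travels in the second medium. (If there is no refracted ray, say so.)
sin θ₂ = (n₁/n₂)·sin θ₁ = 1.222 > 1, so there is no refracted ray — the light undergoes total internal reflection.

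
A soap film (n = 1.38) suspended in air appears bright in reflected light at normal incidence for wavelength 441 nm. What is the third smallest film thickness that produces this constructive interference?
2nt = (m − ½)λ with m = 3 → t = (m − ½)λ/(2n) = 399.5 nm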